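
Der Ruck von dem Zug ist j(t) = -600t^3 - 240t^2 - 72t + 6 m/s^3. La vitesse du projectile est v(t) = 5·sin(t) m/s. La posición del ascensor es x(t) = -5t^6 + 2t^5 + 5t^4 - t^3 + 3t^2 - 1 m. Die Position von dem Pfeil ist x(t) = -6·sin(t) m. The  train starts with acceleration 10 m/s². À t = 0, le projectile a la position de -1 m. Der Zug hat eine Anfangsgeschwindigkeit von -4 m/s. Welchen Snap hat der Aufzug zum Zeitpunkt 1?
Wir müssen unsere Gleichung für die Position x(t) = -5·t^6 + 2·t^5 + 5·t^4 - t^3 + 3·t^2 - 1 4-mal ableiten. Die Ableitung von der Position ergibt die Geschwindigkeit: v(t) = -30·t^5 + 10·t^4 + 20·t^3 - 3·t^2 + 6·t. Die Ableitung von der Geschwindigkeit ergibt die Beschleunigung: a(t) = -150·t^4 + 40·t^3 + 60·t^2 - 6·t + 6. Durch Ableiten von der Beschleunigung erhalten wir den Ruck: j(t) = -600·t^3 + 120·t^2 + 120·t - 6. Mit d/dt von j(t) finden wir s(t) = -1800·t^2 + 240·t + 120. Aus der Gleichung für den Snap s(t) = -1800·t^2 + 240·t + 120, setzen wir t = 1 ein und erhalten s = -1440.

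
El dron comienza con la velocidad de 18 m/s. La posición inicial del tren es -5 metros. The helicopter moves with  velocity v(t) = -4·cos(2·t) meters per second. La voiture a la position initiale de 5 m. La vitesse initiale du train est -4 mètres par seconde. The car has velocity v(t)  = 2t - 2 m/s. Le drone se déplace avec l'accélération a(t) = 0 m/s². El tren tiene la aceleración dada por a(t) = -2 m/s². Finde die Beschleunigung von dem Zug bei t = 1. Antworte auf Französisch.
En utilisant a(t) = -2 et en substituant t = 1, nous trouvons a = -2.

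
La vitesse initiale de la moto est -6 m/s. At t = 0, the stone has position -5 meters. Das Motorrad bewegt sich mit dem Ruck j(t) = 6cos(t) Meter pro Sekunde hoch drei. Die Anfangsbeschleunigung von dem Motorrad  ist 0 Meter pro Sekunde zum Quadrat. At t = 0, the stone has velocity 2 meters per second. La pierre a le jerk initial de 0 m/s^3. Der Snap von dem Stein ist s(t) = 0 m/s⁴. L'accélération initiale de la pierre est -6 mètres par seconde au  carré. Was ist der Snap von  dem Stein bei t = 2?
Wir haben den Snap s(t) = 0. Durch Einsetzen von t = 2: s(2) = 0.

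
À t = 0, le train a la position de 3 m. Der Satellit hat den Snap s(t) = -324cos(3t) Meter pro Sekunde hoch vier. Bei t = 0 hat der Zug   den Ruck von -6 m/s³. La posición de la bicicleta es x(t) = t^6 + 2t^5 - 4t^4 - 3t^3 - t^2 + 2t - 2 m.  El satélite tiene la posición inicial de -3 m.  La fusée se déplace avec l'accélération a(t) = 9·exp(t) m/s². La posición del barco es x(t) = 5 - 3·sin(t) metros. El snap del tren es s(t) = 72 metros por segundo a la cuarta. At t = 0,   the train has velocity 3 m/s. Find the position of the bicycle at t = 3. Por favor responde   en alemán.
Wir haben die Position x(t) = t^6 + 2·t^5 - 4·t^4 - 3·t^3 - t^2 + 2·t - 2. Durch Einsetzen von t = 3: x(3) = 805.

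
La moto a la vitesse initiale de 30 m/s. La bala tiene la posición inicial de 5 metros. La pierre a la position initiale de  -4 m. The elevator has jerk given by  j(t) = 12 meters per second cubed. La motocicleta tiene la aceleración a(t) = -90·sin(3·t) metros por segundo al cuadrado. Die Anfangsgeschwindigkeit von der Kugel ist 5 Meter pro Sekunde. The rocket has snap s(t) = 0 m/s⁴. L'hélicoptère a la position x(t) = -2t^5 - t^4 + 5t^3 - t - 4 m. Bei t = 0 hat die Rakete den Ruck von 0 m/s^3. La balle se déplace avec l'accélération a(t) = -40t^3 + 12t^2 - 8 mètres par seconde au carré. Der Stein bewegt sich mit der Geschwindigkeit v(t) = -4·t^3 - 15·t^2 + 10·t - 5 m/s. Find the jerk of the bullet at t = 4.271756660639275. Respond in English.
Starting from acceleration a(t) = -40·t^3 + 12·t^2 - 8, we take 1 derivative. The derivative of acceleration gives jerk: j(t) = -120·t^2 + 24·t. We have jerk j(t) = -120·t^2 + 24·t. Substituting t = 4.271756660639275: j(4.271756660639275) = -2087.22643627058.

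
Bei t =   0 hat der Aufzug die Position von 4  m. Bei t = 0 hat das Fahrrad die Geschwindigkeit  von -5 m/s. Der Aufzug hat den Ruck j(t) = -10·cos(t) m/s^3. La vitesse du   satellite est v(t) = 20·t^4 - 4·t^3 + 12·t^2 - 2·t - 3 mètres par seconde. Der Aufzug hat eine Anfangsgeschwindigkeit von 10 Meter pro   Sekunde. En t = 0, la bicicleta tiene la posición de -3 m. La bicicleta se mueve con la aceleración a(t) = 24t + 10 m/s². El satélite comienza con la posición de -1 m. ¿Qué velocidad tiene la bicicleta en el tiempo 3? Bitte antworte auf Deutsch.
Wir müssen unsere Gleichung für die Beschleunigung a(t) = 24·t + 10 1-mal integrieren. Durch Integration von der Beschleunigung und Verwendung der Anfangsbedingung v(0) = -5, erhalten wir v(t) = 12·t^2 + 10·t - 5. Aus der Gleichung für die Geschwindigkeit v(t) = 12·t^2 + 10·t - 5, setzen wir t = 3 ein und erhalten v = 133.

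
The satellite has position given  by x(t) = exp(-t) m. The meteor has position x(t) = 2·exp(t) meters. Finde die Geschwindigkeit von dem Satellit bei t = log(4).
Wir müssen unsere Gleichung für die Position x(t) = exp(-t) 1-mal ableiten. Die Ableitung von der Position ergibt die Geschwindigkeit: v(t) = -exp(-t). Mit v(t) = -exp(-t) und Einsetzen von t = log(4), finden wir v = -1/4.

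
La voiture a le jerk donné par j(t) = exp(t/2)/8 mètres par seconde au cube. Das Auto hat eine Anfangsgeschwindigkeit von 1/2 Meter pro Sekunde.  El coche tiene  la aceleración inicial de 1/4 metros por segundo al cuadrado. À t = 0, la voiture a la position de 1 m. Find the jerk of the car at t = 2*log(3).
From the given jerk equation j(t) = exp(t/2)/8, we substitute t = 2*log(3) to get j = 3/8.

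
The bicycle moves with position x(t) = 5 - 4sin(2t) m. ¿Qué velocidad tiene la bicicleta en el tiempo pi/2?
Debemos derivar nuestra ecuación de la posición x(t) = 5 - 4·sin(2·t) 1 vez. La derivada de la posición da la velocidad: v(t) = -8·cos(2·t). Usando v(t) = -8·cos(2·t) y sustituyendo t = pi/2, encontramos v = 8.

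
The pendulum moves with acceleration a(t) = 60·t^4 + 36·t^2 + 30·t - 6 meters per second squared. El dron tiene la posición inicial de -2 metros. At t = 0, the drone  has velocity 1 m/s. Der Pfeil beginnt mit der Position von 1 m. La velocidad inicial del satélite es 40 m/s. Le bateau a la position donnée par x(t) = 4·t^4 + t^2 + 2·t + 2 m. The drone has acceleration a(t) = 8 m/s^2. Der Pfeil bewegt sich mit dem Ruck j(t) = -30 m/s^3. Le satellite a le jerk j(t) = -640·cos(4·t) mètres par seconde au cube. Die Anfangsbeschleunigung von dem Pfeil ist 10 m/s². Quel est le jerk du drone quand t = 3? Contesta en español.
Debemos derivar nuestra ecuación de la aceleración a(t) = 8 1 vez. Derivando la aceleración, obtenemos la sacudida: j(t) = 0. Usando j(t) = 0 y sustituyendo t = 3, encontramos j = 0.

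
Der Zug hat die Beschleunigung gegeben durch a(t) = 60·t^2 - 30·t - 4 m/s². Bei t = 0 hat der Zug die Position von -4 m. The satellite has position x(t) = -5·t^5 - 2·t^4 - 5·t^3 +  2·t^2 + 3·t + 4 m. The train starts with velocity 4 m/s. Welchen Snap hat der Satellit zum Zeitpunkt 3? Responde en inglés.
Starting from position x(t) = -5·t^5 - 2·t^4 - 5·t^3 + 2·t^2 + 3·t + 4, we take 4 derivatives. The derivative of position gives velocity: v(t) = -25·t^4 - 8·t^3 - 15·t^2 + 4·t + 3. The derivative of velocity gives acceleration: a(t) = -100·t^3 - 24·t^2 - 30·t + 4. The derivative of acceleration gives jerk: j(t) = -300·t^2 - 48·t - 30. Taking d/dt of j(t), we find s(t) = -600·t - 48. Using s(t) = -600·t - 48 and substituting t = 3, we find s = -1848.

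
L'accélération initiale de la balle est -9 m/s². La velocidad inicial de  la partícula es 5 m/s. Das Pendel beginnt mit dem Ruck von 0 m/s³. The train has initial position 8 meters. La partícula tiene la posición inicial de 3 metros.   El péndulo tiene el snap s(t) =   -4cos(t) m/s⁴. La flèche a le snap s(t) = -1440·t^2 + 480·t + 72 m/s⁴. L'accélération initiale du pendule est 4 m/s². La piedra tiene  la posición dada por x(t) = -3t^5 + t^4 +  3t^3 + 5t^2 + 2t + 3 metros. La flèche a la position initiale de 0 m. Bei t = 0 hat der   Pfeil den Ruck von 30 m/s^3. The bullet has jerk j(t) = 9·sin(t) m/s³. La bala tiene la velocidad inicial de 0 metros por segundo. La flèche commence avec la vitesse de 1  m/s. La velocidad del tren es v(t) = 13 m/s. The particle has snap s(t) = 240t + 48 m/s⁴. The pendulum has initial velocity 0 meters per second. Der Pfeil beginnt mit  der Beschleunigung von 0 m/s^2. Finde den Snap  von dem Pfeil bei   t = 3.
Wir haben den Snap s(t) = -1440·t^2 + 480·t + 72. Durch Einsetzen von t = 3: s(3) = -11448.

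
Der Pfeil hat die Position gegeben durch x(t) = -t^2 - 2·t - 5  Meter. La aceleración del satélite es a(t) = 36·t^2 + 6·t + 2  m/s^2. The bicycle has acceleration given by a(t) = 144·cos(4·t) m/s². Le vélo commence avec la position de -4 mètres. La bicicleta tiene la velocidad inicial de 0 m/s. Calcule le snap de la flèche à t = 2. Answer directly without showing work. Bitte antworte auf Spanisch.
El snap en t = 2 es s = 0.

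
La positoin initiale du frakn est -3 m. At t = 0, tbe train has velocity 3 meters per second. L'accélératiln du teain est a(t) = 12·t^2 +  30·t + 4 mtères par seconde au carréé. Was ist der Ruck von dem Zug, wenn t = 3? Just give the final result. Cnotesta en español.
La sacudida en t = 3 es j = 102.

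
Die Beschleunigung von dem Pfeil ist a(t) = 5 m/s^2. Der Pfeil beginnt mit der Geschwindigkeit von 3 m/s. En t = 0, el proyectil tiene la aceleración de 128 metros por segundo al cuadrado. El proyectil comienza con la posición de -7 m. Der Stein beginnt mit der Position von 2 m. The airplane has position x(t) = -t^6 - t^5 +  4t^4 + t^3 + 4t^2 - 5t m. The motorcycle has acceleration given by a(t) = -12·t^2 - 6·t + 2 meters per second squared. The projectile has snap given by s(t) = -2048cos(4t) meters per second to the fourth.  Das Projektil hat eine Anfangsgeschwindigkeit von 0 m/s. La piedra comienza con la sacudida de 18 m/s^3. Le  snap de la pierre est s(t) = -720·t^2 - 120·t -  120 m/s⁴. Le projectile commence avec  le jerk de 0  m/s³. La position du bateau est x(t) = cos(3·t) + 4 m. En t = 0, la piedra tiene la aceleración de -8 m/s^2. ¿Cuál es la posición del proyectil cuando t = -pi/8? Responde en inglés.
To solve this, we need to take 4 antiderivatives of our snap equation s(t) = -2048·cos(4·t). Finding the antiderivative of s(t) and using j(0) = 0: j(t) = -512·sin(4·t). Taking ∫j(t)dt and applying a(0) = 128, we find a(t) = 128·cos(4·t). Taking ∫a(t)dt and applying v(0) = 0, we find v(t) = 32·sin(4·t). Taking ∫v(t)dt and applying x(0) = -7, we find x(t) = 1 - 8·cos(4·t). From the given position equation x(t) = 1 - 8·cos(4·t), we substitute t = -pi/8 to get x = 1.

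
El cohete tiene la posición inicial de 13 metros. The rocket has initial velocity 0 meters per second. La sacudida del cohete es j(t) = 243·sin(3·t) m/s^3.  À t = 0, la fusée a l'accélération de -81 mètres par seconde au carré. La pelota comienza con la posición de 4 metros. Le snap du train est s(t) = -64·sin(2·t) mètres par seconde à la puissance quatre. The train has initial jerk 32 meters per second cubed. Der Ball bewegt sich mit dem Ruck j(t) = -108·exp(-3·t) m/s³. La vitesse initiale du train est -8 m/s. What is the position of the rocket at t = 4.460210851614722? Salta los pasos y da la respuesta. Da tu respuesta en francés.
x(4.460210851614722) = 10.1776478026285.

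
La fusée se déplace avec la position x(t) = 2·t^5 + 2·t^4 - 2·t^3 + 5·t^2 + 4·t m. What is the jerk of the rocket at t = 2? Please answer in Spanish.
Debemos derivar nuestra ecuación de la posición x(t) = 2·t^5 + 2·t^4 - 2·t^3 + 5·t^2 + 4·t 3 veces. La derivada de la posición da la velocidad: v(t) = 10·t^4 + 8·t^3 - 6·t^2 + 10·t + 4. Derivando la velocidad, obtenemos la aceleración: a(t) = 40·t^3 + 24·t^2 - 12·t + 10. Tomando d/dt de a(t), encontramos j(t) = 120·t^2 + 48·t - 12. De la ecuación de la sacudida j(t) = 120·t^2 + 48·t - 12, sustituimos t = 2 para obtener j = 564.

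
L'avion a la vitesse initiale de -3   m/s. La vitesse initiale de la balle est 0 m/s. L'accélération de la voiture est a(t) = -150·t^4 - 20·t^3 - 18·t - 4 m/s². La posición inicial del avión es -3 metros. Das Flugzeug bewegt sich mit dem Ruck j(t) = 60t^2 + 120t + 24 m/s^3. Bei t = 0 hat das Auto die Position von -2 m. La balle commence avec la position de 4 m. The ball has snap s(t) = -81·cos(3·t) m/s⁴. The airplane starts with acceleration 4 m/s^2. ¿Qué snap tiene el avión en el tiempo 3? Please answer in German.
Um dies zu lösen, müssen wir 1 Ableitung unserer Gleichung für den Ruck j(t) = 60·t^2 + 120·t + 24 nehmen. Die Ableitung von dem Ruck ergibt den Snap: s(t) = 120·t + 120. Mit s(t) = 120·t + 120 und Einsetzen von t = 3, finden wir s = 480.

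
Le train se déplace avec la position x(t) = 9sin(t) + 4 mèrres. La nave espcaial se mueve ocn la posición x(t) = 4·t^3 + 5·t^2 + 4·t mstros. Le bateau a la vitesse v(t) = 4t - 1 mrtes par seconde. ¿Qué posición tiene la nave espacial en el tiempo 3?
Tenemos la posición x(t) = 4·t^3 + 5·t^2 + 4·t. Sustituyendo t = 3: x(3) = 165.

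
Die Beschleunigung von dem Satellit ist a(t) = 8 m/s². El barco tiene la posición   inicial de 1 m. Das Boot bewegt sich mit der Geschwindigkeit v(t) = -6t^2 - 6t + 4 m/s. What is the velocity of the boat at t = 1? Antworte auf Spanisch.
De la ecuación de la velocidad v(t) = -6·t^2 - 6·t + 4, sustituimos t = 1 para obtener v = -8.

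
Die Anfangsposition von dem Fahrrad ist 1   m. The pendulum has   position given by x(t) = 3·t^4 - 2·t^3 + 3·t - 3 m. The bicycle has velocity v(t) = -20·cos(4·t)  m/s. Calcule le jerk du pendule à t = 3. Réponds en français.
En partant de la position x(t) = 3·t^4 - 2·t^3 + 3·t - 3, nous prenons 3 dérivées. La dérivée de la position donne la vitesse: v(t) = 12·t^3 - 6·t^2 + 3. En dérivant la vitesse, nous obtenons l'accélération: a(t) = 36·t^2 - 12·t. La dérivée de l'accélération donne le jerk: j(t) = 72·t - 12. En utilisant j(t) = 72·t - 12 et en substituant t = 3, nous trouvons j = 204.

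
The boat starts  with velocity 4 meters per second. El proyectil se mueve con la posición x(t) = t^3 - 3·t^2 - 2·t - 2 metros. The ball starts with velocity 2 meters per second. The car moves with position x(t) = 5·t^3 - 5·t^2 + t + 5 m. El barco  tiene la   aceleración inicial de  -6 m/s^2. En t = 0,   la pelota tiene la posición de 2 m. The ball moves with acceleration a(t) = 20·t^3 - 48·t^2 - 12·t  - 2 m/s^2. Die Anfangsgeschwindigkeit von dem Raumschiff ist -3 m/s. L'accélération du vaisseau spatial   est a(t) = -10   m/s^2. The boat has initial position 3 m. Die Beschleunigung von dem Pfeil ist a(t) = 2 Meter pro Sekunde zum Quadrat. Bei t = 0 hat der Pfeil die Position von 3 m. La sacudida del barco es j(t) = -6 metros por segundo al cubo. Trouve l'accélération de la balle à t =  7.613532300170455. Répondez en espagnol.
Usando a(t) = 20·t^3 - 48·t^2 - 12·t - 2 y sustituyendo t = 7.613532300170455, encontramos a = 5950.77674947021.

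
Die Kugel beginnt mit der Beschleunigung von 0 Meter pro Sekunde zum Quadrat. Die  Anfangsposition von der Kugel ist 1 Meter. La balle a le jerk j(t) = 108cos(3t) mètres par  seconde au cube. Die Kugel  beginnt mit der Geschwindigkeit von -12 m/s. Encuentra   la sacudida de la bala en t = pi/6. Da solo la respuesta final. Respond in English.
j(pi/6) = 0.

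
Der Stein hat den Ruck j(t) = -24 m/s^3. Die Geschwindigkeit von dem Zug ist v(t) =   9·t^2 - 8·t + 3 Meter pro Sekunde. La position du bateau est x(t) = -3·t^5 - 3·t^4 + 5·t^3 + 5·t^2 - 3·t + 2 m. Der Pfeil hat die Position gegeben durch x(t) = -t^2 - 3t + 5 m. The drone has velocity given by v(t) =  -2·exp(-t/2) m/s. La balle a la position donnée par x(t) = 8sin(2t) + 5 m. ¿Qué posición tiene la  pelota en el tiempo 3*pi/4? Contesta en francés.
En utilisant x(t) = 8·sin(2·t) + 5 et en substituant t = 3*pi/4, nous trouvons x = -3.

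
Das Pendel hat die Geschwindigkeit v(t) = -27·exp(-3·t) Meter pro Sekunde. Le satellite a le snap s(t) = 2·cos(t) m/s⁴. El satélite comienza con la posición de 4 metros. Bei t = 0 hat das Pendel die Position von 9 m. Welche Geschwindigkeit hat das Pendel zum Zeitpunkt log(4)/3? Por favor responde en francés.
De l'équation de la vitesse v(t) = -27·exp(-3·t), nous substituons t = log(4)/3 pour obtenir v = -27/4.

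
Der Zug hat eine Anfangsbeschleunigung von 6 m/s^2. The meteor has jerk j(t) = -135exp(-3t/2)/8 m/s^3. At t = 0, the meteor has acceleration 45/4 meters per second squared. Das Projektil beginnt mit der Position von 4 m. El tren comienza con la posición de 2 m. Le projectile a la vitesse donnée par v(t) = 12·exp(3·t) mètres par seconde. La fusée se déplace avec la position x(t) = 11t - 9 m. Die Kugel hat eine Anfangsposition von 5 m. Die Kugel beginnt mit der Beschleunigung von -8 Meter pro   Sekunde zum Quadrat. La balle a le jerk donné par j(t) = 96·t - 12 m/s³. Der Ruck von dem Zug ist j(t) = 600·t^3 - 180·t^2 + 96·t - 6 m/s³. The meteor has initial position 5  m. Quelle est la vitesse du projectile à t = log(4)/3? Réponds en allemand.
Mit v(t) = 12·exp(3·t) und Einsetzen von t = log(4)/3, finden wir v = 48.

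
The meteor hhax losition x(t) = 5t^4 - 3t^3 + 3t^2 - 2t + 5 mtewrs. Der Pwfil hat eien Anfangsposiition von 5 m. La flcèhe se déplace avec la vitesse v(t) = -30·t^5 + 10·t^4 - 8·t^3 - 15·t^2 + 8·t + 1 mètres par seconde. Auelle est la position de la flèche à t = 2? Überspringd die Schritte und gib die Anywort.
x(2) = -305.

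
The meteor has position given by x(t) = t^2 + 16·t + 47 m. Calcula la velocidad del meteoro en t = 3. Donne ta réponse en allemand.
Um dies zu lösen, müssen wir 1 Ableitung unserer Gleichung für die Position x(t) = t^2 + 16·t + 47 nehmen. Mit d/dt von x(t) finden wir v(t) = 2·t + 16. Aus der Gleichung für die Geschwindigkeit v(t) = 2·t + 16, setzen wir t = 3 ein und erhalten v = 22.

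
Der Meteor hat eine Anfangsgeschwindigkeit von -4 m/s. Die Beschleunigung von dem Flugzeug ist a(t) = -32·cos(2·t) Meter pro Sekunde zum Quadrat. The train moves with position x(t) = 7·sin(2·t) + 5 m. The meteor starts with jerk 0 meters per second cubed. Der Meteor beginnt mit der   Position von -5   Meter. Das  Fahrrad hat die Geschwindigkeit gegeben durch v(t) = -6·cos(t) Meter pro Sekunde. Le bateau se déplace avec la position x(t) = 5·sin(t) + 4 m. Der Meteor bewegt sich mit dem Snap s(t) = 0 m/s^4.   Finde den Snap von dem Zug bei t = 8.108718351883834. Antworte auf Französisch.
Pour résoudre ceci, nous devons prendre 4 dérivées de notre équation de la position x(t) = 7·sin(2·t) + 5. En prenant d/dt de x(t), nous trouvons v(t) = 14·cos(2·t). La dérivée de la vitesse donne l'accélération: a(t) = -28·sin(2·t). La dérivée de l'accélération donne le jerk: j(t) = -56·cos(2·t). En prenant d/dt de j(t), nous trouvons s(t) = 112·sin(2·t). De l'équation du snap s(t) = 112·sin(2·t), nous substituons t = 8.108718351883834 pour obtenir s = -54.6243738016011.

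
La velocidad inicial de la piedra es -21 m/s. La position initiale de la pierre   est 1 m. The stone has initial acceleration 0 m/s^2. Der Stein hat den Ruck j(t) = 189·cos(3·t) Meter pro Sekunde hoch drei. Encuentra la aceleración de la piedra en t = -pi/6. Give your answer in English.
To find the answer, we compute 1 integral of j(t) = 189·cos(3·t). The antiderivative of jerk, with a(0) = 0, gives acceleration: a(t) = 63·sin(3·t). From the given acceleration equation a(t) = 63·sin(3·t), we substitute t = -pi/6 to get a = -63.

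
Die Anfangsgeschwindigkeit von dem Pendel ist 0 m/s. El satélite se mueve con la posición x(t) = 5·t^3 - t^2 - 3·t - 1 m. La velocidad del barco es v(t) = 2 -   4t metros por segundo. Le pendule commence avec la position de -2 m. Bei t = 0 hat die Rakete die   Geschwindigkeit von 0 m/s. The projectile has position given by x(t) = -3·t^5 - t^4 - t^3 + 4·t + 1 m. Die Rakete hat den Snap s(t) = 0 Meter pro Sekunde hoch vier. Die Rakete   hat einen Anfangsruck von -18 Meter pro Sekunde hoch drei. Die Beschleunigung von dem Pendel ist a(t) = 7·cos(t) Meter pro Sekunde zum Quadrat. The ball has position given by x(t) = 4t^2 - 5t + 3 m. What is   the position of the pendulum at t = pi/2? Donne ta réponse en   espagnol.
Partiendo de la aceleración a(t) = 7·cos(t), tomamos 2 antiderivadas. Tomando ∫a(t)dt y aplicando v(0) = 0, encontramos v(t) = 7·sin(t). Tomando ∫v(t)dt y aplicando x(0) = -2, encontramos x(t) = 5 - 7·cos(t). Tenemos la posición x(t) = 5 - 7·cos(t). Sustituyendo t = pi/2: x(pi/2) = 5.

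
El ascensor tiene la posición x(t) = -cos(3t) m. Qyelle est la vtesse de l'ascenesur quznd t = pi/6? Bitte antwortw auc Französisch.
En partant de la position x(t) = -cos(3·t), nous prenons 1 dérivée. La dérivée de la position donne la vitesse: v(t) = 3·sin(3·t). En utilisant v(t) = 3·sin(3·t) et en substituant t = pi/6, nous trouvons v = 3.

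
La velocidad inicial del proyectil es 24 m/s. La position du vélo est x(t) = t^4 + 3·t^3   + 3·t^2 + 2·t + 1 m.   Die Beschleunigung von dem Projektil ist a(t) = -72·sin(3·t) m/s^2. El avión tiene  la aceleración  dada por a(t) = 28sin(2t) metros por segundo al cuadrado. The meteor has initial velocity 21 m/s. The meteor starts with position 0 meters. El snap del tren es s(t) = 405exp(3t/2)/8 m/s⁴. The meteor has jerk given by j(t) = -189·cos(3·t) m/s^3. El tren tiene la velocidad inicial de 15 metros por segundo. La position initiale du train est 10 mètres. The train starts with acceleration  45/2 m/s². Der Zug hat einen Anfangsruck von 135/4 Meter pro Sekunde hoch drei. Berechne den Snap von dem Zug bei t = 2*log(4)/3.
Wir haben den Snap s(t) = 405·exp(3·t/2)/8. Durch Einsetzen von t = 2*log(4)/3: s(2*log(4)/3) = 405/2.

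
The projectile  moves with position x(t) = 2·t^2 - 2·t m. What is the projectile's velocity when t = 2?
We must differentiate our position equation x(t) = 2·t^2 - 2·t 1 time. Differentiating position, we get velocity: v(t) = 4·t - 2. Using v(t) = 4·t - 2 and substituting t = 2, we find v = 6.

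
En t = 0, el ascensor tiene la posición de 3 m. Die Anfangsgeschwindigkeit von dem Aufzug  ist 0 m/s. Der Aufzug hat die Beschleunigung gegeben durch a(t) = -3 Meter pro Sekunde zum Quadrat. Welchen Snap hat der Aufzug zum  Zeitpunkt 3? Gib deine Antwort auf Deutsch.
Wir müssen unsere Gleichung für die Beschleunigung a(t) = -3 2-mal ableiten. Durch Ableiten von der Beschleunigung erhalten wir den Ruck: j(t) = 0. Die Ableitung von dem Ruck ergibt den Snap: s(t) = 0. Mit s(t) = 0 und Einsetzen von t = 3, finden wir s = 0.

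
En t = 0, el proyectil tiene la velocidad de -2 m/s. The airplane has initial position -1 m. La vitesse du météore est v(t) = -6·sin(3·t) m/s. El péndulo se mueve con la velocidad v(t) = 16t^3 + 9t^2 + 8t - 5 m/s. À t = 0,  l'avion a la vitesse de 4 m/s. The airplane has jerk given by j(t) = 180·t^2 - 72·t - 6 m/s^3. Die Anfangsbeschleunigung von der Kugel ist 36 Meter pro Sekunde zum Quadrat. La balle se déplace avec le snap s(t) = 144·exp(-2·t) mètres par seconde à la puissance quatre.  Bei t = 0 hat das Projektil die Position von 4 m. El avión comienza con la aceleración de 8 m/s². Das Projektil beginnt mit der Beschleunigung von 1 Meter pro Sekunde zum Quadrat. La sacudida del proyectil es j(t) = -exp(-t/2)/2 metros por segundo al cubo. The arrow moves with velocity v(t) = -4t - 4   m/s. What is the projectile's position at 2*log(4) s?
We must find the antiderivative of our jerk equation j(t) = -exp(-t/2)/2 3 times. The integral of jerk is acceleration. Using a(0) = 1, we get a(t) = exp(-t/2). Finding the antiderivative of a(t) and using v(0) = -2: v(t) = -2·exp(-t/2). Integrating velocity and using the initial condition x(0) = 4, we get x(t) = 4·exp(-t/2). From the given position equation x(t) = 4·exp(-t/2), we substitute t = 2*log(4) to get x = 1.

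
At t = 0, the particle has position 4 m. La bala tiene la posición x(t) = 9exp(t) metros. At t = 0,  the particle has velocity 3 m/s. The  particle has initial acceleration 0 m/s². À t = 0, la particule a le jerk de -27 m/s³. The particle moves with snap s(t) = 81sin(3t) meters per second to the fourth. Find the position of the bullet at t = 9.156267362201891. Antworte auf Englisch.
We have position x(t) = 9·exp(t). Substituting t = 9.156267362201891: x(9.156267362201891) = 85262.6643500334.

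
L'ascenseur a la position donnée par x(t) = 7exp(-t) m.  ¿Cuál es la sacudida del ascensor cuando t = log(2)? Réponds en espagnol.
Partiendo de la posición x(t) = 7·exp(-t), tomamos 3 derivadas. La derivada de la posición da la velocidad: v(t) = -7·exp(-t). Tomando d/dt de v(t), encontramos a(t) = 7·exp(-t). La derivada de la aceleración da la sacudida: j(t) = -7·exp(-t). Tenemos la sacudida j(t) = -7·exp(-t). Sustituyendo t = log(2): j(log(2)) = -7/2.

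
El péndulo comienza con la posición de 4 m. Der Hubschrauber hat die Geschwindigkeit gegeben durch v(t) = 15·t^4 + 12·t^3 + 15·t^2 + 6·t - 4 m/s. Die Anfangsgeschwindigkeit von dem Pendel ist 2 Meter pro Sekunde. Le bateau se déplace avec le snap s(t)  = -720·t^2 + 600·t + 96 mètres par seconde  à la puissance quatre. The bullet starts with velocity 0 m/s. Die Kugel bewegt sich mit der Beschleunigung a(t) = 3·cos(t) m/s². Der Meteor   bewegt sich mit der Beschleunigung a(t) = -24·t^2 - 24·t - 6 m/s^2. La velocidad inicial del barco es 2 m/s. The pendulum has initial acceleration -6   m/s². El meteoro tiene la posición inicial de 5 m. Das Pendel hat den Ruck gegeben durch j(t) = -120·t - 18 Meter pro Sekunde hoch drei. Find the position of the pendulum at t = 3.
We must find the integral of our jerk equation j(t) = -120·t - 18 3 times. Finding the antiderivative of j(t) and using a(0) = -6: a(t) = -60·t^2 - 18·t - 6. The integral of acceleration, with v(0) = 2, gives velocity: v(t) = -20·t^3 - 9·t^2 - 6·t + 2. Taking ∫v(t)dt and applying x(0) = 4, we find x(t) = -5·t^4 - 3·t^3 - 3·t^2 + 2·t + 4. We have position x(t) = -5·t^4 - 3·t^3 - 3·t^2 + 2·t + 4. Substituting t = 3: x(3) = -503.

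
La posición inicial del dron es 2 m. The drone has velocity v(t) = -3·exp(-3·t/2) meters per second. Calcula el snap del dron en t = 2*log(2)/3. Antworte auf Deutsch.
Wir müssen unsere Gleichung für die Geschwindigkeit v(t) = -3·exp(-3·t/2) 3-mal ableiten. Durch Ableiten von der Geschwindigkeit erhalten wir die Beschleunigung: a(t) = 9·exp(-3·t/2)/2. Durch Ableiten von der Beschleunigung erhalten wir den Ruck: j(t) = -27·exp(-3·t/2)/4. Die Ableitung von dem Ruck ergibt den Snap: s(t) = 81·exp(-3·t/2)/8. Mit s(t) = 81·exp(-3·t/2)/8 und Einsetzen von t = 2*log(2)/3, finden wir s = 81/16.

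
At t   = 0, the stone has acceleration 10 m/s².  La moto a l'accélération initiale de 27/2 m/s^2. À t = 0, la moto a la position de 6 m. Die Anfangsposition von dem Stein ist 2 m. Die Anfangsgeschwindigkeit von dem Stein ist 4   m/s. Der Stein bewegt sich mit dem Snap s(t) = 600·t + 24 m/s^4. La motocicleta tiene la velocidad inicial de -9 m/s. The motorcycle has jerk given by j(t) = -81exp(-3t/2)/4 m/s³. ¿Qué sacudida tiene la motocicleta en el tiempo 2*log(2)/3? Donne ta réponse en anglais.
Using j(t) = -81·exp(-3·t/2)/4 and substituting t = 2*log(2)/3, we find j = -81/8.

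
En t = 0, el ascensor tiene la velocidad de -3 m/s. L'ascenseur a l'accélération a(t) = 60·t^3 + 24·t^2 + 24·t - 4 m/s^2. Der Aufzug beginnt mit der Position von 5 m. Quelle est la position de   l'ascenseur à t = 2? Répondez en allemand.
Wir müssen das Integral unserer Gleichung für die Beschleunigung a(t) = 60·t^3 + 24·t^2 + 24·t - 4 2-mal finden. Das Integral von der Beschleunigung ist die Geschwindigkeit. Mit v(0) = -3 erhalten wir v(t) = 15·t^4 + 8·t^3 + 12·t^2 - 4·t - 3. Das Integral von der Geschwindigkeit ist die Position. Mit x(0) = 5 erhalten wir x(t) = 3·t^5 + 2·t^4 + 4·t^3 - 2·t^2 - 3·t + 5. Wir haben die Position x(t) = 3·t^5 + 2·t^4 + 4·t^3 - 2·t^2 - 3·t + 5. Durch Einsetzen von t = 2: x(2) = 151.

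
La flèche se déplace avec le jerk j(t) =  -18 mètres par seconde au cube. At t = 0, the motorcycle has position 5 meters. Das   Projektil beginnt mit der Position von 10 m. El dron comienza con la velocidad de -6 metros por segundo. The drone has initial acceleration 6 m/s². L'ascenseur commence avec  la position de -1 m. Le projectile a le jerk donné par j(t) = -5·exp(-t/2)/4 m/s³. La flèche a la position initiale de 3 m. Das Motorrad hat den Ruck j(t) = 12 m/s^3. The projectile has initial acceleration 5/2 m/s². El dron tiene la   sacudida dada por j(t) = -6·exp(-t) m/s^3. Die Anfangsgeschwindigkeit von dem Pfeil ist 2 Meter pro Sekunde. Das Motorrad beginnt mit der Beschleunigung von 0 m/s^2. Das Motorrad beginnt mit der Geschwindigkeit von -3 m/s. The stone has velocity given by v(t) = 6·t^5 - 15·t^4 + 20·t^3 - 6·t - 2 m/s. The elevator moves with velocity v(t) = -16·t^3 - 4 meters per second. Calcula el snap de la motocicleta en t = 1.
Debemos derivar nuestra ecuación de la sacudida j(t) = 12 1 vez. Tomando d/dt de j(t), encontramos s(t) = 0. De la ecuación del snap s(t) = 0, sustituimos t = 1 para obtener s = 0.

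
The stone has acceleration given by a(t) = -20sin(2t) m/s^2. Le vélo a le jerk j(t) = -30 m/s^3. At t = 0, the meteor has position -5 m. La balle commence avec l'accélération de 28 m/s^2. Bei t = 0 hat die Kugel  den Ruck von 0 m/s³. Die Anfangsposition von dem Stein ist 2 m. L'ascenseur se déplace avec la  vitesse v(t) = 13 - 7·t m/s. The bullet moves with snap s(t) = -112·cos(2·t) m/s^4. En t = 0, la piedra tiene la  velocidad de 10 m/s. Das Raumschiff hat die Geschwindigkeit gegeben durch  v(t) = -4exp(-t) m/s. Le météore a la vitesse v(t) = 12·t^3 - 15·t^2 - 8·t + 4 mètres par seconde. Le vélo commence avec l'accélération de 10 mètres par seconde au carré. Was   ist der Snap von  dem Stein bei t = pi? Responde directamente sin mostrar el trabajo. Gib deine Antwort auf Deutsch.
s(pi) = 0.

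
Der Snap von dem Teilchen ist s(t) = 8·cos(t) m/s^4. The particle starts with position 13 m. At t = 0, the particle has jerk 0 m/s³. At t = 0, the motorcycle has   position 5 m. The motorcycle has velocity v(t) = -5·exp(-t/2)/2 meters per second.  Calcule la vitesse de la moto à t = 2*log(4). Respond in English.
From the given velocity equation v(t) = -5·exp(-t/2)/2, we substitute t = 2*log(4) to get v = -5/8.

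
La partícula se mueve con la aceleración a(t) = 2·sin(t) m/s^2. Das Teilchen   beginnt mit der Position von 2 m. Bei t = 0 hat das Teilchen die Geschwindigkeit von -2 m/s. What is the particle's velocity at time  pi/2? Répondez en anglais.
To solve this, we need to take 1 integral of our acceleration equation a(t) = 2·sin(t). The antiderivative of acceleration is velocity. Using v(0) = -2, we get v(t) = -2·cos(t). From the given velocity equation v(t) = -2·cos(t), we substitute t = pi/2 to get v = 0.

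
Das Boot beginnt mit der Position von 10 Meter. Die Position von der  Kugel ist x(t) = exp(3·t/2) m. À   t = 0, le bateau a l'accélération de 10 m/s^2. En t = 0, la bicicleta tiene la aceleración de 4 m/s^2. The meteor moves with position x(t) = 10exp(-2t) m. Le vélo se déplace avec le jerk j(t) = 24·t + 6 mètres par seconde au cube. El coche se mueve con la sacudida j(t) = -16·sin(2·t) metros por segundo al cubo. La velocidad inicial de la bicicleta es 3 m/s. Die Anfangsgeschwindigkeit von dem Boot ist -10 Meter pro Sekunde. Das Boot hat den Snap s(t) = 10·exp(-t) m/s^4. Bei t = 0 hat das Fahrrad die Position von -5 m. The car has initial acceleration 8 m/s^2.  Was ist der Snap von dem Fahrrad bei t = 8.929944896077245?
Um dies zu lösen, müssen wir 1 Ableitung unserer Gleichung für den Ruck j(t) = 24·t + 6 nehmen. Die Ableitung von dem Ruck ergibt den Snap: s(t) = 24. Wir haben den Snap s(t) = 24. Durch Einsetzen von t = 8.929944896077245: s(8.929944896077245) = 24.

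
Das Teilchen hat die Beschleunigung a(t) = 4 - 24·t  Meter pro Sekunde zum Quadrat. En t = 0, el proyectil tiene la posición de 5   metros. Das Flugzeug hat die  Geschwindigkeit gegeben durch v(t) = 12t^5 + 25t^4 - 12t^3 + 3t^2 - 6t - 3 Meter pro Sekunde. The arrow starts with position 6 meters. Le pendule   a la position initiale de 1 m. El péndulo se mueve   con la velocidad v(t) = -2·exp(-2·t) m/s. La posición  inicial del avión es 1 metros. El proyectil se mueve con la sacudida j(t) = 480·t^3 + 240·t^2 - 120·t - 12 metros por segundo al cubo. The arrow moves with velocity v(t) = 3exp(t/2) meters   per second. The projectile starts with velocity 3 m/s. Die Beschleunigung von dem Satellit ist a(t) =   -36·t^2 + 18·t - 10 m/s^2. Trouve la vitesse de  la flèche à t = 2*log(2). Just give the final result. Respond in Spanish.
En t = 2*log(2), v = 6.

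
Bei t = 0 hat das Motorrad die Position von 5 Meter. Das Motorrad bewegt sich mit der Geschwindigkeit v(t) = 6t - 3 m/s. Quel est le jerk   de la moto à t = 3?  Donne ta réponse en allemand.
Um dies zu lösen, müssen wir 2 Ableitungen unserer Gleichung für die Geschwindigkeit v(t) = 6·t - 3 nehmen. Mit d/dt von v(t) finden wir a(t) = 6. Die Ableitung von der Beschleunigung ergibt den Ruck: j(t) = 0. Mit j(t) = 0 und Einsetzen von t = 3, finden wir j = 0.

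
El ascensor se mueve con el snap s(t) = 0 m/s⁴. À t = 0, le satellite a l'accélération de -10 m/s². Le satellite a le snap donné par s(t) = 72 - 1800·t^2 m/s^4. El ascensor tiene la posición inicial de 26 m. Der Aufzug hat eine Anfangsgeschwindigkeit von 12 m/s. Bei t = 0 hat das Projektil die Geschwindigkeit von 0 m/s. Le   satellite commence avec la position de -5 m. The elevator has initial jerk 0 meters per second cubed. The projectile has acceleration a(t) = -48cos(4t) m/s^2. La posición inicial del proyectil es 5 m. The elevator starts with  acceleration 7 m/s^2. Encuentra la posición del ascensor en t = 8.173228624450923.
Partiendo del snap s(t) = 0, tomamos 4 integrales. La antiderivada del snap, con j(0) = 0, da la sacudida: j(t) = 0. Tomando ∫j(t)dt y aplicando a(0) = 7, encontramos a(t) = 7. La antiderivada de la aceleración es la velocidad. Usando v(0) = 12, obtenemos v(t) = 7·t + 12. Tomando ∫v(t)dt y aplicando x(0) = 26, encontramos x(t) = 7·t^2/2 + 12·t + 26. Usando x(t) = 7·t^2/2 + 12·t + 26 y sustituyendo t = 8.173228624450923, encontramos x = 357.884575009815.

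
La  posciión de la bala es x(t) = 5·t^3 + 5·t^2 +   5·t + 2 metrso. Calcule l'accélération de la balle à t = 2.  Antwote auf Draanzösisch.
Pour résoudre ceci, nous devons prendre 2 dérivées de notre équation de la position x(t) = 5·t^3 + 5·t^2 + 5·t + 2. En dérivant la position, nous obtenons la vitesse: v(t) = 15·t^2 + 10·t + 5. La dérivée de la vitesse donne l'accélération: a(t) = 30·t + 10. De l'équation de l'accélération a(t) = 30·t + 10, nous substituons t = 2 pour obtenir a = 70.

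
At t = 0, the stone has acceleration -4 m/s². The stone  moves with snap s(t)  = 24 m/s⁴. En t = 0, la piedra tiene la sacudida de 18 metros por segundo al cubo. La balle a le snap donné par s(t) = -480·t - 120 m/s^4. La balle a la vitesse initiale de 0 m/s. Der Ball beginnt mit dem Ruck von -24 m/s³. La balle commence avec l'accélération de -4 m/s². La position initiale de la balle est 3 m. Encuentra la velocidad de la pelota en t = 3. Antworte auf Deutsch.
Wir müssen unsere Gleichung für den Snap s(t) = -480·t - 120 3-mal integrieren. Das Integral von dem Snap, mit j(0) = -24, ergibt den Ruck: j(t) = -240·t^2 - 120·t - 24. Das Integral von dem Ruck, mit a(0) = -4, ergibt die Beschleunigung: a(t) = -80·t^3 - 60·t^2 - 24·t - 4. Die Stammfunktion von der Beschleunigung, mit v(0) = 0, ergibt die Geschwindigkeit: v(t) = 4·t·(-5·t^3 - 5·t^2 - 3·t - 1). Wir haben die Geschwindigkeit v(t) = 4·t·(-5·t^3 - 5·t^2 - 3·t - 1). Durch Einsetzen von t = 3: v(3) = -2280.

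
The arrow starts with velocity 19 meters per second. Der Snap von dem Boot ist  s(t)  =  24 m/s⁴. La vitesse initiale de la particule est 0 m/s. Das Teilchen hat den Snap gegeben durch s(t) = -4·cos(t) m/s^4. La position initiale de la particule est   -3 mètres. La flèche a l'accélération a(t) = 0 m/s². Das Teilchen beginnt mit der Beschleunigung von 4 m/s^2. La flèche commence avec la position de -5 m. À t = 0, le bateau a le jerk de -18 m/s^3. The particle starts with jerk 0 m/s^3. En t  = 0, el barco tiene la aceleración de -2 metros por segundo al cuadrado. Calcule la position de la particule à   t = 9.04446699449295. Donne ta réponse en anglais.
To solve this, we need to take 4 antiderivatives of our snap equation s(t) = -4·cos(t). Finding the integral of s(t) and using j(0) = 0: j(t) = -4·sin(t). Taking ∫j(t)dt and applying a(0) = 4, we find a(t) = 4·cos(t). Finding the integral of a(t) and using v(0) = 0: v(t) = 4·sin(t). Finding the integral of v(t) and using x(0) = -3: x(t) = 1 - 4·cos(t). Using x(t) = 1 - 4·cos(t) and substituting t = 9.04446699449295, we find x = 4.71419698768079.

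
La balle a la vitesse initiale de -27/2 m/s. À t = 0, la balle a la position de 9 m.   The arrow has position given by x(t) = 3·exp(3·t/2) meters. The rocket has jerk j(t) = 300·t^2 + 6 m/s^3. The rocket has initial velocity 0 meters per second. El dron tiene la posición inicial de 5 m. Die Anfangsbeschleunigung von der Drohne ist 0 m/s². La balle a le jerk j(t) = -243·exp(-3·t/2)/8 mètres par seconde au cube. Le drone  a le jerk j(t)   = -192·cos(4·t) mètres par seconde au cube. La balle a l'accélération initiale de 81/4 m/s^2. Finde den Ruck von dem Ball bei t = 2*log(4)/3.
Aus der Gleichung für den Ruck j(t) = -243·exp(-3·t/2)/8, setzen wir t = 2*log(4)/3 ein und erhalten j = -243/32.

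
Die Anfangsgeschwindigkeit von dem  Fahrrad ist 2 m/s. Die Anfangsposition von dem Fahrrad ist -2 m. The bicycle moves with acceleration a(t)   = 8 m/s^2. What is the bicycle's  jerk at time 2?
Starting from acceleration a(t) = 8, we take 1 derivative. The derivative of acceleration gives jerk: j(t) = 0. From the given jerk equation j(t) = 0, we substitute t = 2 to get j = 0.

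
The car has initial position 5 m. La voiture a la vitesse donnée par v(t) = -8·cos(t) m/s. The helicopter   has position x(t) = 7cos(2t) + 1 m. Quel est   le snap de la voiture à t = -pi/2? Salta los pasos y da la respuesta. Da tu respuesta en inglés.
s(-pi/2) = 8.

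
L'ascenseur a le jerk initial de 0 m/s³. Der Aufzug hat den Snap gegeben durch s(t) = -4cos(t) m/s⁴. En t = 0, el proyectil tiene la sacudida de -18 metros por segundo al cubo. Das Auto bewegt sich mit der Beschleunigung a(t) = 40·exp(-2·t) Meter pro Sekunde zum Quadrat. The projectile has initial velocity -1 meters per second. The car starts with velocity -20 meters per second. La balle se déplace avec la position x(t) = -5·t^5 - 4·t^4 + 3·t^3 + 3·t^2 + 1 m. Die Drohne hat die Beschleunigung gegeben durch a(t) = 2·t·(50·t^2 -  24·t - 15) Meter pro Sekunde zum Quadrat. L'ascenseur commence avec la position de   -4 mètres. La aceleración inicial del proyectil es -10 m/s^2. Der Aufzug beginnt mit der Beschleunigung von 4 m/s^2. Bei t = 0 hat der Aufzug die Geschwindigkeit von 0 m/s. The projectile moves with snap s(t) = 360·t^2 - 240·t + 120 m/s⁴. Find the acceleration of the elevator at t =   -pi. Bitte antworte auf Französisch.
Nous devons trouver la primitive de notre équation du snap s(t) = -4·cos(t) 2 fois. En prenant ∫s(t)dt et en appliquant j(0) = 0, nous trouvons j(t) = -4·sin(t). En intégrant le jerk et en utilisant la condition initiale a(0) = 4, nous obtenons a(t) = 4·cos(t). Nous avons l'accélération a(t) = 4·cos(t). En substituant t = -pi: a(-pi) = -4.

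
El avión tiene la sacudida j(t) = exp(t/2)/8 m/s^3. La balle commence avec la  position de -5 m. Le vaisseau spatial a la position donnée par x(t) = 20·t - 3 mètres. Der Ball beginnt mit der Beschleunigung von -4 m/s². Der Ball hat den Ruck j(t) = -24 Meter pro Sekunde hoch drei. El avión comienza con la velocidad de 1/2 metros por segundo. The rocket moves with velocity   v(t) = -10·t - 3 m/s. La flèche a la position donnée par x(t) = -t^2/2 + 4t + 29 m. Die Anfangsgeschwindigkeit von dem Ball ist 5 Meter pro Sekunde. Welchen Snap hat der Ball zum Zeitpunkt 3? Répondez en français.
Pour résoudre ceci, nous devons prendre 1 dérivée de notre équation du jerk j(t) = -24. En prenant d/dt de j(t), nous trouvons s(t) = 0. De l'équation du snap s(t) = 0, nous substituons t = 3 pour obtenir s = 0.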